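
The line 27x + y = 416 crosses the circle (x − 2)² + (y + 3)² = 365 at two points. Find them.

Substitute y = −27x + 416:
730x² − 22630x + 175200 = 0  ⟹  x² − 31x + 240 = 0
x = 16 or x = 15, giving (16, −16) and (15, 11).

(15, 11) and (16, −16)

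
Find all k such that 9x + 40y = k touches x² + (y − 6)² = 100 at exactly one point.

k = −170 or k = 650

Tangency holds when the distance from the centre (0, 6) to the line equals the radius 10:
|9·0 + 40·6 − k| / √1681 = 10
|k − (240)| = 10·41, so k = 650 or k = −170.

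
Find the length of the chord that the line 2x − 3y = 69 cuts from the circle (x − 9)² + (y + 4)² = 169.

4√13

Express y = (−69 + 2x)/3 and substitute into the circle:
13x² − 390x + 2457 = 0  ⟹  x² − 30x + 189 = 0
x = 21 or x = 9, giving (21, −9) and (9, −17).
|(21, −9) − (9, −17)| = √((12)² + (8)²) = 4√13.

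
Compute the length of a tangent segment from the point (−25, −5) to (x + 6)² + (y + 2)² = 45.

5√13

With centre O = (−6, −2), |OP|² = 370 and r² = 45.
Power of the point: PT² = |PO|² − r² = 325, so PT = 5√13.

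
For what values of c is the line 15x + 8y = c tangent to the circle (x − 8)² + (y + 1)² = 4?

c = 78 or c = 146

For a tangent, require d(centre, line) = r = 2.
|15·8 + 8·(−1) − c| / √289 = 2
|c − (112)| = 2·17, so c = 146 or c = 78.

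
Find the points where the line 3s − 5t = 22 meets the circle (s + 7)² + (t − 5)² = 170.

Substitute t = (−22 + 3s)/5:
34s² + 68s − 816 = 0  ⟹  s² + 2s − 24 = 0
s = 4 or s = −6, giving (4, −2) and (−6, −8).

(−6, −8) and (4, −2)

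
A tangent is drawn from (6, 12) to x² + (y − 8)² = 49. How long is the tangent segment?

√3

Centre (0, 8), r² = 49. |PO|² = (6)² + (4)² = 52.
The tangent meets the radius at right angles, so tangent² = |PO|² − r² = 52 − 49 = 3.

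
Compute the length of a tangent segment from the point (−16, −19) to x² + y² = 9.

4√38

Centre (0, 0), r² = 9. |PO|² = (−16)² + (−19)² = 617.
By the tangent–radius right angle, tangent length = √(|PO|² − r²) = √608 = 4√38.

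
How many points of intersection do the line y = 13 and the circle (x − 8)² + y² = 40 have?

0

d² = (0·8 + 1·0 − (13))² = 169; r² = 40.
Since d² > r², the line lies outside the circle.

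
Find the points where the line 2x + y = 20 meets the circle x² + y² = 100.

(6, 8) and (10, 0)

From the line, y = −2x + 20. Substituting:
5x² − 80x + 300 = 0  ⟹  x² − 16x + 60 = 0
x = 10 or x = 6, giving (10, 0) and (6, 8).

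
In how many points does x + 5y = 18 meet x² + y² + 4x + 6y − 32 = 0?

d² = (1·(−2) + 5·(−3) − (18))²/26 = 1225/26; r² = 45.
Since d² > r², the line lies outside the circle.

0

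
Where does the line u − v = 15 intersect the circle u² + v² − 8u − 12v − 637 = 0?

Substitute v = u − 15:
2u² − 50u − 232 = 0  ⟹  u² − 25u − 116 = 0
u = 29 or u = −4, giving (29, 14) and (−4, −19).

(−4, −19) and (29, 14)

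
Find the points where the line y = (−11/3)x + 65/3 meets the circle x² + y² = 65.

(4, 7) and (7, −4)

From the line, y = (65 − 11x)/3. Substituting:
130x² − 1430x + 3640 = 0  ⟹  x² − 11x + 28 = 0
x = 7 or x = 4, giving (7, −4) and (4, 7).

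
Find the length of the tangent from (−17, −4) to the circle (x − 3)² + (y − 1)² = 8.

√417

Centre (3, 1), r² = 8. |PO|² = (−20)² + (−5)² = 425.
Power of the point: PT² = |PO|² − r² = 417, so PT = √417.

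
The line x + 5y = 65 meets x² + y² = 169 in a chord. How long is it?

√26

Centre (0, 0), r² = 169. Perpendicular distance d from centre to line = |−65| / √26 = 65/√26.
Half the chord is √(r² − d²) = √(13/2), so the full chord is √26.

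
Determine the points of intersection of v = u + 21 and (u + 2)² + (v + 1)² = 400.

(−22, −1) and (−2, 19)

From the line, v = u + 21. Substituting:
2u² + 48u + 88 = 0  ⟹  u² + 24u + 44 = 0
u = −2 or u = −22, giving (−2, 19) and (−22, −1).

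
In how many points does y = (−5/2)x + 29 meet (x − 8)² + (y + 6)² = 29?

0

Substituting the line into the circle gives 29x² − 764x + 5040 = 0.
Δ = 583696 − 584640 = −944.
No real roots: the line does not meet the circle.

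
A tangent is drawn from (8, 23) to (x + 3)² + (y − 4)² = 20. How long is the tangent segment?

√462

The centre is (−3, 4) and r = 2√5. The square of the distance from P to the centre is 121 + 361 = 482.
By the tangent–radius right angle, tangent length = √(|PO|² − r²) = √462.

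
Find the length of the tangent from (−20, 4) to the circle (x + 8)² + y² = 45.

√115

Centre (−8, 0), r² = 45. |PO|² = (−12)² + (4)² = 160.
The tangent meets the radius at right angles, so tangent² = |PO|² − r² = 160 − 45 = 115.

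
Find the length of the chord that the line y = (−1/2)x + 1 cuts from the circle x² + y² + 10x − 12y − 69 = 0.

Centre (−5, 6), r² = 130. Perpendicular distance d from centre to line = |5| / √5 = 5/√5.
Chord = 2√(r² − d²) = 2·√(125) = 10√5.

10√5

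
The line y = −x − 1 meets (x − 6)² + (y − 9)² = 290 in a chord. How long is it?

Express y = −x − 1 and substitute into the circle:
2x² + 8x − 154 = 0  ⟹  x² + 4x − 77 = 0
x = 7 or x = −11, giving (7, −8) and (−11, 10).
Chord length = distance between (7, −8) and (−11, 10) = √648 = 18√2.

18√2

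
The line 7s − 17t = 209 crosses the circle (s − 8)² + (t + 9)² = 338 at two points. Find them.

(−9, −16) and (25, −2)

Substitute t = (−209 + 7s)/17:
338s² − 5408s − 76050 = 0  ⟹  s² − 16s − 225 = 0
s = 25 or s = −9, giving (25, −2) and (−9, −16).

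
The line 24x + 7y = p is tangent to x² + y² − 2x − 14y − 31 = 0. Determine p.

Tangency holds when the distance from the centre (1, 7) to the line equals the radius 9:
|24·1 + 7·7 − p| / √625 = 9
|p − (73)| = 9·25, so p = 298 or p = −152.

p = −152 or p = 298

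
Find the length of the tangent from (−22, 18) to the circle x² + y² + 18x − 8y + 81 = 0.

√349

With centre O = (−9, 4), |OP|² = 365 and r² = 16.
Power of the point: PT² = |PO|² − r² = 349, so PT = √349.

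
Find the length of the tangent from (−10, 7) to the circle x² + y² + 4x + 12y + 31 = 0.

Centre (−2, −6), r² = 9. |PO|² = (−8)² + (13)² = 233.
Power of the point: PT² = |PO|² − r² = 224, so PT = 4√14.

4√14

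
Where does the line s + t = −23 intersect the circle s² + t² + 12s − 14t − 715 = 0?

(−34, 11) and (−2, −21)

From the line, t = −s − 23. Substituting:
2s² + 72s + 136 = 0  ⟹  s² + 36s + 68 = 0
s = −2 or s = −34, giving (−2, −21) and (−34, 11).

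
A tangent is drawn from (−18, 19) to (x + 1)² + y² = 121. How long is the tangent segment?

23

With centre O = (−1, 0), |OP|² = 650 and r² = 121.
Power of the point: PT² = |PO|² − r² = 529, so PT = 23.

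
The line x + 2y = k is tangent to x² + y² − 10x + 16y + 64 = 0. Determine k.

Tangency holds when the distance from the centre (5, −8) to the line equals the radius 5:
|1·5 + 2·(−8) − k| / √5 = 5
|k − (−11)| = 5√5.

k = −11 ± 5√5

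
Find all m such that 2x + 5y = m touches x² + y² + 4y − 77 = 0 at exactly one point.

The line touches the circle iff its distance from (0, −2) is 9:
|2·0 + 5·(−2) − m| / √29 = 9
|m − (−10)| = 9√29.

m = −10 ± 9√29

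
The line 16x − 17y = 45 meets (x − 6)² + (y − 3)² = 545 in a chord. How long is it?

2√545

The distance from (6, 3) to the line is 0/√545, and r² = 545.
Chord = 2√(r² − d²) = 2·√(545) = 2√545.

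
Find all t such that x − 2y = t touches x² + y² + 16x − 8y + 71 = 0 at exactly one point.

t = −16 ± 3√5

For a tangent, require d(centre, line) = r = 3.
|1·(−8) − 2·4 − t| / √5 = 3
|t − (−16)| = 3√5.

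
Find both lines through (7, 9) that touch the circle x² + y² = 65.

A line y − (9) = m(x − (7)) is tangent when its distance from (0, 0) is √65:
[m·(−7) − (−9)]² = 65(m² + 1)
8m² + 63m − 8 = 0, so m = −8 or m = 1/8.
Through (7, 9) these give 8x + y = 65 and x − 8y = −65.

8x + y = 65 and x − 8y = −65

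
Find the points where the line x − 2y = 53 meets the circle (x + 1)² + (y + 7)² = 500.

(−5, −29) and (19, −17)

Express y = (−53 + x)/2 and substitute into the circle:
5x² − 70x − 475 = 0  ⟹  x² − 14x − 95 = 0
x = 19 or x = −5, giving (19, −17) and (−5, −29).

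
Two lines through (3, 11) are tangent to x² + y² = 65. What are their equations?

7x + 4y = 65 and 4x − 7y = −65

Let a tangent through (3, 11) have slope m. Its distance from (0, 0) must equal √65:
[m·(−3) − (−11)]² = 65(m² + 1)
28m² + 33m − 28 = 0, so m = −7/4 or m = 4/7.
Through (3, 11) these give 7x + 4y = 65 and 4x − 7y = −65.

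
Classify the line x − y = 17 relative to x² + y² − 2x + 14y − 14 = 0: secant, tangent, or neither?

d² = (1·1 − 1·(−7) − (17))²/2 = 81/2; r² = 64.
Since d² < r², the line cuts the circle twice.

secant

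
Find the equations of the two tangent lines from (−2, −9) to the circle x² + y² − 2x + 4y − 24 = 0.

5x + 2y = −28 and 2x − 5y = 41

Write the tangent as mx − y + (−9 − m·(−2)) = 0 and set its distance from the centre to √29:
[m·(3) − (7)]² = 29(m² + 1)
10m² + 21m − 10 = 0, so m = −5/2 or m = 2/5.
With m = −5/2: 5x + 2y = −28. With m = 2/5: 2x − 5y = 41.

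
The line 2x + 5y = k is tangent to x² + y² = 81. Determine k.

k = ±9√29

Tangency holds when the distance from the centre (0, 0) to the line equals the radius 9:
|2·0 + 5·0 − k| / √29 = 9
|k| = 9√29.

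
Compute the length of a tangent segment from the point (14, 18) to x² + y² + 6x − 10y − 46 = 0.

3√42

The centre is (−3, 5) and r = 4√5. The square of the distance from P to the centre is 289 + 169 = 458.
Power of the point: PT² = |PO|² − r² = 378, so PT = 3√42.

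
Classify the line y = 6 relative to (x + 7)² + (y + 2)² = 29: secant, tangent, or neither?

Substituting the line into the circle gives x² + 14x + 84 = 0.
Δ = 196 − 336 = −140.
No real roots: the line does not meet the circle.

neither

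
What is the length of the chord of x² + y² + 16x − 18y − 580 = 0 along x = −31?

Centre (−8, 9), r² = 725. Perpendicular distance d from centre to line = |23| / √1 = 23.
Chord = 2√(r² − d²) = 2·√(196) = 28.

28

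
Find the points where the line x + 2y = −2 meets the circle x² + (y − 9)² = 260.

(−16, 7) and (8, −5)

Express y = (−2 − x)/2 and substitute into the circle:
5x² + 40x − 640 = 0  ⟹  x² + 8x − 128 = 0
x = 8 or x = −16, giving (8, −5) and (−16, 7).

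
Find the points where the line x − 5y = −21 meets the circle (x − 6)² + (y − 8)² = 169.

(−6, 3) and (19, 8)

From the line, y = (21 + x)/5. Substituting:
26x² − 338x − 2964 = 0  ⟹  x² − 13x − 114 = 0
x = 19 or x = −6, giving (19, 8) and (−6, 3).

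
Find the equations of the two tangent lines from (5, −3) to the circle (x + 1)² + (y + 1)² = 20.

2x + y = 7 and x − 2y = 11

Write the tangent as mx − y + (−3 − m·(5)) = 0 and set its distance from the centre to 2√5:
[m·(−6) − (2)]² = 20(m² + 1)
2m² + 3m − 2 = 0, so m = −2 or m = 1/2.
With m = −2: 2x + y = 7. With m = 1/2: x − 2y = 11.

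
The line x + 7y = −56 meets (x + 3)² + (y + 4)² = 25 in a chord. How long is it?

5√2

Express y = (−56 − x)/7 and substitute into the circle:
50x² + 350x = 0  ⟹  x² + 7x = 0
x = 0 or x = −7, giving (0, −8) and (−7, −7).
Chord length = distance between (0, −8) and (−7, −7) = √50 = 5√2.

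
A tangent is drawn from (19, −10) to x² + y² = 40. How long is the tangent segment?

√421

Centre (0, 0), r² = 40. |PO|² = (19)² + (−10)² = 461.
The tangent meets the radius at right angles, so tangent² = |PO|² − r² = 461 − 40 = 421.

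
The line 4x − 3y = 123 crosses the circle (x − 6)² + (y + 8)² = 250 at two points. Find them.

(15, −21) and (21, −13)

Substitute y = (−123 + 4x)/3:
25x² − 900x + 7875 = 0  ⟹  x² − 36x + 315 = 0
x = 21 or x = 15, giving (21, −13) and (15, −21).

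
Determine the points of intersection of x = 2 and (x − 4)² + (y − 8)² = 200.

(2, −6) and (2, 22)

The line gives x = 2. Substituting into the circle:
y² − 16y − 132 = 0
y = 22 or y = −6, giving (2, 22) and (2, −6).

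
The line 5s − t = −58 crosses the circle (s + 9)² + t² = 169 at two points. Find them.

(−14, −12) and (−9, 13)

Substitute t = 5s + 58:
26s² + 598s + 3276 = 0  ⟹  s² + 23s + 126 = 0
s = −9 or s = −14, giving (−9, 13) and (−14, −12).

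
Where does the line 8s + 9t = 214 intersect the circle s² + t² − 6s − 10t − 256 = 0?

(2, 22) and (20, 6)

From the line, t = (214 − 8s)/9. Substituting:
145s² − 3190s + 5800 = 0  ⟹  s² − 22s + 40 = 0
s = 20 or s = 2, giving (20, 6) and (2, 22).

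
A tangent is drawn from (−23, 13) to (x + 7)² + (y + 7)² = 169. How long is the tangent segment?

√487

Centre (−7, −7), r² = 169. |PO|² = (−16)² + (20)² = 656.
Power of the point: PT² = |PO|² − r² = 487, so PT = √487.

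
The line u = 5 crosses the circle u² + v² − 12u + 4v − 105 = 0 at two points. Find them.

The line gives u = 5. Substituting into the circle:
v² + 4v − 140 = 0
v = 10 or v = −14, giving (5, 10) and (5, −14).

(5, −14) and (5, 10)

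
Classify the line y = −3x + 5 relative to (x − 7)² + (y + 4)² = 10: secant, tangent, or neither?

d² = (3·7 + 1·(−4) − (5))²/10 = 72/5; r² = 10.
Since d² > r², the line lies outside the circle.

neither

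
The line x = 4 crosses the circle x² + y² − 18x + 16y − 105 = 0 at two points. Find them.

(4, −23) and (4, 7)

The line gives x = 4. Substituting into the circle:
y² + 16y − 161 = 0
y = 7 or y = −23, giving (4, 7) and (4, −23).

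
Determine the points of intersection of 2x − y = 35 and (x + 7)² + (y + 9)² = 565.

(2, −31) and (16, −3)

Substitute y = 2x − 35:
5x² − 90x + 160 = 0  ⟹  x² − 18x + 32 = 0
x = 16 or x = 2, giving (16, −3) and (2, −31).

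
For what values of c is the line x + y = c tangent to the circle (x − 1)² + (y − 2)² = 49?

c = 3 ± 7√2

Tangency holds when the distance from the centre (1, 2) to the line equals the radius 7:
|1·1 + 1·2 − c| / √2 = 7
|c − (3)| = 7√2.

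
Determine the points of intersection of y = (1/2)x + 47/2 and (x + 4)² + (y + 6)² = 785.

Substitute y = (47 + x)/2:
5x² + 150x + 405 = 0  ⟹  x² + 30x + 81 = 0
x = −3 or x = −27, giving (−3, 22) and (−27, 10).

(−27, 10) and (−3, 22)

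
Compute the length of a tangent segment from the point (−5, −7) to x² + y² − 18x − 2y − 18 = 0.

4√10

With centre O = (9, 1), |OP|² = 260 and r² = 100.
By the tangent–radius right angle, tangent length = √(|PO|² − r²) = √160 = 4√10.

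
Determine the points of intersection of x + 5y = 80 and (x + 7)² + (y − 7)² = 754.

From the line, y = (80 − x)/5. Substituting:
26x² + 260x − 15600 = 0  ⟹  x² + 10x − 600 = 0
x = 20 or x = −30, giving (20, 12) and (−30, 22).

(−30, 22) and (20, 12)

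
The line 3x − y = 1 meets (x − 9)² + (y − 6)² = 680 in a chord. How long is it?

16√10

Centre (9, 6), r² = 680. Perpendicular distance d from centre to line = |20| / √10 = 20/√10.
Half the chord is √(r² − d²) = √(640), so the full chord is 16√10.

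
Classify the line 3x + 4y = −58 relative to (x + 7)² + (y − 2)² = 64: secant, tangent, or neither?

Substituting the line into the circle gives 25x² + 620x + 4116 = 0.
Δ = 384400 − 411600 = −27200.
No real roots: the line does not meet the circle.

neither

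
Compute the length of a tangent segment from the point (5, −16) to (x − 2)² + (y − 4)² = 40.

Centre (2, 4), r² = 40. |PO|² = (3)² + (−20)² = 409.
By the tangent–radius right angle, tangent length = √(|PO|² − r²) = √369 = 3√41.

3√41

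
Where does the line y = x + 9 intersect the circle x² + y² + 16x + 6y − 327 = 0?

(−24, −15) and (4, 13)

Substitute y = x + 9:
2x² + 40x − 192 = 0  ⟹  x² + 20x − 96 = 0
x = 4 or x = −24, giving (4, 13) and (−24, −15).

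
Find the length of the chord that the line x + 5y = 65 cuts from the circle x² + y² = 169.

√26

Centre (0, 0), r² = 169. Perpendicular distance d from centre to line = |−65| / √26 = 65/√26.
Half the chord is √(r² − d²) = √(13/2), so the full chord is √26.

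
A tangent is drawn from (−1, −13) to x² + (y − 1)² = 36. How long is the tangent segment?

√161

The centre is (0, 1) and r = 6. The square of the distance from P to the centre is 1 + 196 = 197.
By the tangent–radius right angle, tangent length = √(|PO|² − r²) = √161.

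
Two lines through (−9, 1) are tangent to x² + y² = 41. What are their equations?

A line y − (1) = m(x − (−9)) is tangent when its distance from (0, 0) is √41:
[m·(9) − (−1)]² = 41(m² + 1)
20m² + 9m − 20 = 0, so m = 4/5 or m = −5/4.
Through (−9, 1) these give 4x − 5y = −41 and 5x + 4y = −41.

4x − 5y = −41 and 5x + 4y = −41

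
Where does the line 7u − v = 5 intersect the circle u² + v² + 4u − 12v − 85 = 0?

From the line, v = 7u − 5. Substituting:
50u² − 150u = 0  ⟹  u² − 3u = 0
u = 3 or u = 0, giving (3, 16) and (0, −5).

(0, −5) and (3, 16)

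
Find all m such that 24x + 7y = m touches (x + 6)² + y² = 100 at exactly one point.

m = −394 or m = 106

Tangency holds when the distance from the centre (−6, 0) to the line equals the radius 10:
|24·(−6) + 7·0 − m| / √625 = 10
|m − (−144)| = 10·25, so m = 106 or m = −394.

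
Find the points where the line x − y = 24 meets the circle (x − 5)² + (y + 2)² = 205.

Substitute y = x − 24:
2x² − 54x + 304 = 0  ⟹  x² − 27x + 152 = 0
x = 19 or x = 8, giving (19, −5) and (8, −16).

(8, −16) and (19, −5)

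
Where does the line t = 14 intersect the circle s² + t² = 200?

From the line, t = 14. Substituting:
s² − 4 = 0
s = 2 or s = −2, giving (2, 14) and (−2, 14).

(−2, 14) and (2, 14)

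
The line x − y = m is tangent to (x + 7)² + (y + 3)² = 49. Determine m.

Tangency holds when the distance from the centre (−7, −3) to the line equals the radius 7:
|1·(−7) − 1·(−3) − m| / √2 = 7
|m − (−4)| = 7√2.

m = −4 ± 7√2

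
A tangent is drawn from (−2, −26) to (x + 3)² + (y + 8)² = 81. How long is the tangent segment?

2√61

The centre is (−3, −8) and r = 9. The square of the distance from P to the centre is 1 + 324 = 325.
The tangent meets the radius at right angles, so tangent² = |PO|² − r² = 325 − 81 = 244.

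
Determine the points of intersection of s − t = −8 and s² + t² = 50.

(−7, 1) and (−1, 7)

Substitute t = s + 8:
2s² + 16s + 14 = 0  ⟹  s² + 8s + 7 = 0
s = −1 or s = −7, giving (−1, 7) and (−7, 1).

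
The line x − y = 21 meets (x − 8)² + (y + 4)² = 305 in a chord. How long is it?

23√2

Express y = x − 21 and substitute into the circle:
2x² − 50x + 48 = 0  ⟹  x² − 25x + 24 = 0
x = 24 or x = 1, giving (24, 3) and (1, −20).
|(24, 3) − (1, −20)| = √((23)² + (23)²) = 23√2.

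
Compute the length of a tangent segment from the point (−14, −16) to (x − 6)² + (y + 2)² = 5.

√591

Centre (6, −2), r² = 5. |PO|² = (−20)² + (−14)² = 596.
Power of the point: PT² = |PO|² − r² = 591, so PT = √591.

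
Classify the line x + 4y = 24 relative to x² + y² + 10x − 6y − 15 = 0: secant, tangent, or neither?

Substituting the line into the circle gives 17x² + 136x − 240 = 0.
Discriminant = (136)² − 4·17·(−240) = 34816 > 0.
Two real roots: the line is a secant.

secant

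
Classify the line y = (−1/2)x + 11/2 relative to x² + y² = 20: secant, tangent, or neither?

d² = (1·0 + 2·0 − (11))²/5 = 121/5; r² = 20.
Since d² > r², the line lies outside the circle.

neither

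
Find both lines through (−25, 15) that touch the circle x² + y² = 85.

7x + 6y = −85 and 2x + 9y = 85

A line y − (15) = m(x − (−25)) is tangent when its distance from (0, 0) is √85:
[m·(25) − (−15)]² = 85(m² + 1)
54m² + 75m + 14 = 0, so m = −7/6 or m = −2/9.
With m = −7/6: 7x + 6y = −85. With m = −2/9: 2x + 9y = 85.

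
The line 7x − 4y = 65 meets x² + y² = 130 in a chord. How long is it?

2√65

From the line, y = (−65 + 7x)/4. Substituting:
65x² − 910x + 2145 = 0  ⟹  x² − 14x + 33 = 0
x = 11 or x = 3, giving (11, 3) and (3, −11).
|(11, 3) − (3, −11)| = √((8)² + (14)²) = 2√65.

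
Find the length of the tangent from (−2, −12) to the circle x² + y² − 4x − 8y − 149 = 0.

√103

The centre is (2, 4) and r = 13. The square of the distance from P to the centre is 16 + 256 = 272.
By the tangent–radius right angle, tangent length = √(|PO|² − r²) = √103.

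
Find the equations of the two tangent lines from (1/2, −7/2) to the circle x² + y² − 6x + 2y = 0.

Let a tangent through (1/2, −7/2) have slope m. Its distance from (3, −1) must equal √10:
(5/2m − (5/2))² = 10(m² + 1)
3m² + 10m + 3 = 0, so m = −1/3 or m = −3.
Through (1/2, −7/2) these give x + 3y = −10 and 3x + y = −2.

x + 3y = −10 and 3x + y = −2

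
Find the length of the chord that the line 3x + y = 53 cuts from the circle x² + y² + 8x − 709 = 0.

Substitute y = −3x + 53:
10x² − 310x + 2100 = 0  ⟹  x² − 31x + 210 = 0
x = 21 or x = 10, giving (21, −10) and (10, 23).
Chord length = distance between (21, −10) and (10, 23) = √1210 = 11√10.

11√10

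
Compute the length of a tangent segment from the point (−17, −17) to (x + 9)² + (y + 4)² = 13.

2√55

With centre O = (−9, −4), |OP|² = 233 and r² = 13.
By the tangent–radius right angle, tangent length = √(|PO|² − r²) = √220 = 2√55.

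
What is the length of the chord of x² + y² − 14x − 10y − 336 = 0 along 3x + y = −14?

The distance from (7, 5) to the line is 40/√10, and r² = 410.
Half the chord is √(r² − d²) = √(250), so the full chord is 10√10.

10√10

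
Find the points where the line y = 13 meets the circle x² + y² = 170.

(−1, 13) and (1, 13)

Express y = 13 and substitute into the circle:
x² − 1 = 0
x = 1 or x = −1, giving (1, 13) and (−1, 13).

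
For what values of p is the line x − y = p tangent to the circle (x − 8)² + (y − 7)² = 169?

Tangency holds when the distance from the centre (8, 7) to the line equals the radius 13:
|1·8 − 1·7 − p| / √2 = 13
|p − (1)| = 13√2.

p = 1 ± 13√2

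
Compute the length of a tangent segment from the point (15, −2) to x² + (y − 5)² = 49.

The centre is (0, 5) and r = 7. The square of the distance from P to the centre is 225 + 49 = 274.
The tangent meets the radius at right angles, so tangent² = |PO|² − r² = 274 − 49 = 225.

15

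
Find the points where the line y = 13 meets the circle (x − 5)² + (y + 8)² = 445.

(3, 13) and (7, 13)

Express y = 13 and substitute into the circle:
x² − 10x + 21 = 0
x = 7 or x = 3, giving (7, 13) and (3, 13).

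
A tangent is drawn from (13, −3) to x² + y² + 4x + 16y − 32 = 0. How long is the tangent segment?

Centre (−2, −8), r² = 100. |PO|² = (15)² + (5)² = 250.
Power of the point: PT² = |PO|² − r² = 150, so PT = 5√6.

5√6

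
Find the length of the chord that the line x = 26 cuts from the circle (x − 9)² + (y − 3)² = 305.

The line gives x = 26. Substituting into the circle:
y² − 6y − 7 = 0
y = 7 or y = −1, giving (26, 7) and (26, −1).
Chord length = distance between (26, 7) and (26, −1) = √64 = 8.

8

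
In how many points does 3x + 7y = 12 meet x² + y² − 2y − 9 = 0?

d² = (3·0 + 7·1 − (12))²/58 = 25/58; r² = 10.
Since d² < r², the line cuts the circle twice.

2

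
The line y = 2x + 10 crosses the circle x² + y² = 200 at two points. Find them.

Substitute y = 2x + 10:
5x² + 40x − 100 = 0  ⟹  x² + 8x − 20 = 0
x = 2 or x = −10, giving (2, 14) and (−10, −10).

(−10, −10) and (2, 14)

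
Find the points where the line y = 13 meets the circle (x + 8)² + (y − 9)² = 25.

Substitute y = 13:
x² + 16x + 55 = 0
x = −5 or x = −11, giving (−5, 13) and (−11, 13).

(−11, 13) and (−5, 13)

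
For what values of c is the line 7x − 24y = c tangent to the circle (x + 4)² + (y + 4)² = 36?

Tangency holds when the distance from the centre (−4, −4) to the line equals the radius 6:
|7·(−4) − 24·(−4) − c| / √625 = 6
|c − (68)| = 6·25, so c = 218 or c = −82.

c = −82 or c = 218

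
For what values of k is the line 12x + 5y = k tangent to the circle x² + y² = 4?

The line touches the circle iff its distance from (0, 0) is 2:
|12·0 + 5·0 − k| / √169 = 2
|k| = 2·13, so k = 26 or k = −26.

k = −26 or k = 26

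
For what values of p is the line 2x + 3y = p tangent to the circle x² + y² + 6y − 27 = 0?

p = −9 ± 6√13

The line touches the circle iff its distance from (0, −3) is 6:
|2·0 + 3·(−3) − p| / √13 = 6
|p − (−9)| = 6√13.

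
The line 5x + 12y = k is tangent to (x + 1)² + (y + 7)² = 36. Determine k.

For a tangent, require d(centre, line) = r = 6.
|5·(−1) + 12·(−7) − k| / √169 = 6
|k − (−89)| = 6·13, so k = −11 or k = −167.

k = −167 or k = −11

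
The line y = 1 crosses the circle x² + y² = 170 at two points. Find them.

(−13, 1) and (13, 1)

Express y = 1 and substitute into the circle:
x² − 169 = 0
x = 13 or x = −13, giving (13, 1) and (−13, 1).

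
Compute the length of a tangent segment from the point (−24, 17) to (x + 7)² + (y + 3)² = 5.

Centre (−7, −3), r² = 5. |PO|² = (−17)² + (20)² = 689.
By the tangent–radius right angle, tangent length = √(|PO|² − r²) = √684 = 6√19.

6√19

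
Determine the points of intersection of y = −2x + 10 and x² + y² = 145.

(−1, 12) and (9, −8)

Substitute y = −2x + 10:
5x² − 40x − 45 = 0  ⟹  x² − 8x − 9 = 0
x = 9 or x = −1, giving (9, −8) and (−1, 12).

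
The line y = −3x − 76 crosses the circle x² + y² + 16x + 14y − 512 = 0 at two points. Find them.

(−28, 8) and (−15, −31)

Substitute y = −3x − 76:
10x² + 430x + 4200 = 0  ⟹  x² + 43x + 420 = 0
x = −15 or x = −28, giving (−15, −31) and (−28, 8).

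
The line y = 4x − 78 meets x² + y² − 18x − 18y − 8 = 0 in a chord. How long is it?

2√17

Express y = 4x − 78 and substitute into the circle:
17x² − 714x + 7480 = 0  ⟹  x² − 42x + 440 = 0
x = 22 or x = 20, giving (22, 10) and (20, 2).
Chord length = distance between (22, 10) and (20, 2) = √68 = 2√17.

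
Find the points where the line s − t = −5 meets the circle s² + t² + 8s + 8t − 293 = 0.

(−19, −14) and (6, 11)

Substitute t = s + 5:
2s² + 26s − 228 = 0  ⟹  s² + 13s − 114 = 0
s = 6 or s = −19, giving (6, 11) and (−19, −14).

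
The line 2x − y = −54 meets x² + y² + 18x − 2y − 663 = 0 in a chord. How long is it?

The distance from (−9, 1) to the line is 35/√5, and r² = 745.
Half the chord is √(r² − d²) = √(500), so the full chord is 20√5.

20√5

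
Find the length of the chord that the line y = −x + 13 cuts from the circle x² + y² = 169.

13√2

From the line, y = −x + 13. Substituting:
2x² − 26x = 0  ⟹  x² − 13x = 0
x = 13 or x = 0, giving (13, 0) and (0, 13).
|(13, 0) − (0, 13)| = √((13)² + (−13)²) = 13√2.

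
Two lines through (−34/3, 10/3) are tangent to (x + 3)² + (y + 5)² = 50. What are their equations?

A line y − (10/3) = m(x − (−34/3)) is tangent when its distance from (−3, −5) is 5√2:
[m·(25/3) − (−25/3)]² = 50(m² + 1)
7m² + 50m + 7 = 0, so m = −7 or m = −1/7.
With m = −7: 7x + y = −76. With m = −1/7: x + 7y = 12.

7x + y = −76 and x + 7y = 12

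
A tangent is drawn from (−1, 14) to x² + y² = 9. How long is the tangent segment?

2√47

With centre O = (0, 0), |OP|² = 197 and r² = 9.
Power of the point: PT² = |PO|² − r² = 188, so PT = 2√47.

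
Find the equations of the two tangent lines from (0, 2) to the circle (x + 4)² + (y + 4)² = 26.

A line y − (2) = m(x − (0)) is tangent when its distance from (−4, −4) is √26:
(−4m − (−6))² = 26(m² + 1)
5m² + 24m − 5 = 0, so m = 1/5 or m = −5.
Through (0, 2) these give x − 5y = −10 and 5x + y = 2.

x − 5y = −10 and 5x + y = 2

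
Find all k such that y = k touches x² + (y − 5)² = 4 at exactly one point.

k = 3 or k = 7

The line touches the circle iff its distance from (0, 5) is 2:
|0·0 + 1·5 − k| / √1 = 2
|k − (5)| = 2, so k = 7 or k = 3.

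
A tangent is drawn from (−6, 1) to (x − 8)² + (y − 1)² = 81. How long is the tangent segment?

Centre (8, 1), r² = 81. |PO|² = (−14)² + (0)² = 196.
Power of the point: PT² = |PO|² − r² = 115, so PT = √115.

√115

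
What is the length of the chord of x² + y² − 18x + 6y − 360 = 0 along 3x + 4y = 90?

30

Centre (9, −3), r² = 450. Perpendicular distance d from centre to line = |−75| / √25 = 75/√25.
Half the chord is √(r² − d²) = √(225), so the full chord is 30.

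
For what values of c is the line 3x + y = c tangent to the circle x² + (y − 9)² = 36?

c = 9 ± 6√10

For a tangent, require d(centre, line) = r = 6.
|3·0 + 1·9 − c| / √10 = 6
|c − (9)| = 6√10.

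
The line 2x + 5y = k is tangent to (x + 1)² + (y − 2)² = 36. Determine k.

For a tangent, require d(centre, line) = r = 6.
|2·(−1) + 5·2 − k| / √29 = 6
|k − (8)| = 6√29.

k = 8 ± 6√29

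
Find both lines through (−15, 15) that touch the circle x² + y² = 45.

2x + y = −15 and x + 2y = 15

Write the tangent as mx − y + (15 − m·(−15)) = 0 and set its distance from the centre to 3√5:
(15m − (−15))² = 45(m² + 1)
2m² + 5m + 2 = 0, so m = −2 or m = −1/2.
Through (−15, 15) these give 2x + y = −15 and x + 2y = 15.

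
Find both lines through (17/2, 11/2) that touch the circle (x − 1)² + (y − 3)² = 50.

A line y − (11/2) = m(x − (17/2)) is tangent when its distance from (1, 3) is 5√2:
(−15/2m − (−5/2))² = 50(m² + 1)
m² − 6m − 7 = 0, so m = 7 or m = −1.
Through (17/2, 11/2) these give 7x − y = 54 and x + y = 14.

7x − y = 54 and x + y = 14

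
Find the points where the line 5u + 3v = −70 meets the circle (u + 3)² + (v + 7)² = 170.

Express v = (−70 − 5u)/3 and substitute into the circle:
34u² + 544u + 952 = 0  ⟹  u² + 16u + 28 = 0
u = −2 or u = −14, giving (−2, −20) and (−14, 0).

(−14, 0) and (−2, −20)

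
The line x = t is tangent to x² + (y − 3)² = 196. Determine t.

For a tangent, require d(centre, line) = r = 14.
|1·0 + 0·3 − t| / √1 = 14
|t| = 14, so t = 14 or t = −14.

t = −14 or t = 14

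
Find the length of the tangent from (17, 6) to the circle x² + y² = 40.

√285

With centre O = (0, 0), |OP|² = 325 and r² = 40.
By the tangent–radius right angle, tangent length = √(|PO|² − r²) = √285.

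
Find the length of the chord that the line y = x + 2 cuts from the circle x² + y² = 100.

Substitute y = x + 2:
2x² + 4x − 96 = 0  ⟹  x² + 2x − 48 = 0
x = 6 or x = −8, giving (6, 8) and (−8, −6).
Chord length = distance between (6, 8) and (−8, −6) = √392 = 14√2.

14√2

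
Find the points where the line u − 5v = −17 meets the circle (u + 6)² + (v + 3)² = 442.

From the line, v = (17 + u)/5. Substituting:
26u² + 364u − 9126 = 0  ⟹  u² + 14u − 351 = 0
u = 13 or u = −27, giving (13, 6) and (−27, −2).

(−27, −2) and (13, 6)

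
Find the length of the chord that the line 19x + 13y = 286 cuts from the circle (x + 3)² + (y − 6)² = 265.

Centre (−3, 6), r² = 265. Perpendicular distance d from centre to line = |−265| / √530 = 265/√530.
Half the chord is √(r² − d²) = √(265/2), so the full chord is √530.

√530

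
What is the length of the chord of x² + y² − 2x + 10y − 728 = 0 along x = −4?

The line gives x = −4. Substituting into the circle:
y² + 10y − 704 = 0
y = 22 or y = −32, giving (−4, 22) and (−4, −32).
Chord length = distance between (−4, 22) and (−4, −32) = √2916 = 54.

54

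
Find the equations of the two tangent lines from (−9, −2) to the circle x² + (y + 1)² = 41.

Write the tangent as mx − y + (−2 − m·(−9)) = 0 and set its distance from the centre to √41:
(9m − (1))² = 41(m² + 1)
20m² − 9m − 20 = 0, so m = 5/4 or m = −4/5.
With m = 5/4: 5x − 4y = −37. With m = −4/5: 4x + 5y = −46.

5x − 4y = −37 and 4x + 5y = −46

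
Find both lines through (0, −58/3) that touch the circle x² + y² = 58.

Write the tangent as mx − y + (−58/3 − m·(0)) = 0 and set its distance from the centre to √58:
(0m − (58/3))² = 58(m² + 1)
9m² − 49 = 0, so m = −7/3 or m = 7/3.
Through (0, −58/3) these give 7x + 3y = −58 and 7x − 3y = 58.

7x + 3y = −58 and 7x − 3y = 58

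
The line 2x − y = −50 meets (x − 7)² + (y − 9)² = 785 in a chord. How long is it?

12√5

Centre (7, 9), r² = 785. Perpendicular distance d from centre to line = |55| / √5 = 55/√5.
Chord = 2√(r² − d²) = 2·√(180) = 12√5.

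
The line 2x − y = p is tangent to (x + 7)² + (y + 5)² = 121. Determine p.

p = −9 ± 11√5

The line touches the circle iff its distance from (−7, −5) is 11:
|2·(−7) − 1·(−5) − p| / √5 = 11
|p − (−9)| = 11√5.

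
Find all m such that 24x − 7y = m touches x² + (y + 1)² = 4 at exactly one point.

The line touches the circle iff its distance from (0, −1) is 2:
|24·0 − 7·(−1) − m| / √625 = 2
|m − (7)| = 2·25, so m = 57 or m = −43.

m = −43 or m = 57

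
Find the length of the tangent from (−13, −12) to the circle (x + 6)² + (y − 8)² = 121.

2√82

With centre O = (−6, 8), |OP|² = 449 and r² = 121.
By the tangent–radius right angle, tangent length = √(|PO|² − r²) = √328 = 2√82.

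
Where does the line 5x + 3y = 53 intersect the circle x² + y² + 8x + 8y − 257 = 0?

(4, 11) and (13, −4)

From the line, y = (53 − 5x)/3. Substituting:
34x² − 578x + 1768 = 0  ⟹  x² − 17x + 52 = 0
x = 13 or x = 4, giving (13, −4) and (4, 11).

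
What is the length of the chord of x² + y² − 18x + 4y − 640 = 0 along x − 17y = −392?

√290

Express y = (392 + x)/17 and substitute into the circle:
290x² − 4350x − 4640 = 0  ⟹  x² − 15x − 16 = 0
x = 16 or x = −1, giving (16, 24) and (−1, 23).
Chord length = distance between (16, 24) and (−1, 23) = √290 = √290.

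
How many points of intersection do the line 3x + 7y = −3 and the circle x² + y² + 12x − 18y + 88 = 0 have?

0

Centre (−6, 9), r² = 29. Distance² from centre to line = (48)²/58 = 1152/29.
Since d² > r², the line lies outside the circle.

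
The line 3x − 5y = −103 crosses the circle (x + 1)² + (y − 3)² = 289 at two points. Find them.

Substitute y = (103 + 3x)/5:
34x² + 578x + 544 = 0  ⟹  x² + 17x + 16 = 0
x = −1 or x = −16, giving (−1, 20) and (−16, 11).

(−16, 11) and (−1, 20)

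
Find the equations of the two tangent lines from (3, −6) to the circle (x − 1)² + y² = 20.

x + 2y = −9 and 2x − y = 12

A line y − (−6) = m(x − (3)) is tangent when its distance from (1, 0) is 2√5:
(−2m − (6))² = 20(m² + 1)
2m² − 3m − 2 = 0, so m = −1/2 or m = 2.
Through (3, −6) these give x + 2y = −9 and 2x − y = 12.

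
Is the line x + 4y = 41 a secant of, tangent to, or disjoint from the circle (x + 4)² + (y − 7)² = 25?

secant

Substituting the line into the circle gives 17x² + 102x + 25 = 0.
Discriminant = (102)² − 4·17·(25) = 8704 > 0.
Two real roots: the line is a secant.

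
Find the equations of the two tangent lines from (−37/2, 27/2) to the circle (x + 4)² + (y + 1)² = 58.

Write the tangent as mx − y + (27/2 − m·(−37/2)) = 0 and set its distance from the centre to √58:
[m·(29/2) − (−29/2)]² = 58(m² + 1)
21m² + 58m + 21 = 0, so m = −7/3 or m = −3/7.
Through (−37/2, 27/2) these give 7x + 3y = −89 and 3x + 7y = 39.

7x + 3y = −89 and 3x + 7y = 39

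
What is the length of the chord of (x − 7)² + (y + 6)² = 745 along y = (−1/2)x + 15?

Centre (7, −6), r² = 745. Perpendicular distance d from centre to line = |−35| / √5 = 35/√5.
Chord = 2√(r² − d²) = 2·√(500) = 20√5.

20√5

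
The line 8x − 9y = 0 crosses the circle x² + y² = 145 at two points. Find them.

From the line, y = (8x)/9. Substituting:
145x² − 11745 = 0  ⟹  x² − 81 = 0
x = 9 or x = −9, giving (9, 8) and (−9, −8).

(−9, −8) and (9, 8)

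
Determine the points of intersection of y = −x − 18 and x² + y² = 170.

(−11, −7) and (−7, −11)

Substitute y = −x − 18:
2x² + 36x + 154 = 0  ⟹  x² + 18x + 77 = 0
x = −7 or x = −11, giving (−7, −11) and (−11, −7).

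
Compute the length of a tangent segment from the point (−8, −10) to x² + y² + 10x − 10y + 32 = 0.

Centre (−5, 5), r² = 18. |PO|² = (−3)² + (−15)² = 234.
By the tangent–radius right angle, tangent length = √(|PO|² − r²) = √216 = 6√6.

6√6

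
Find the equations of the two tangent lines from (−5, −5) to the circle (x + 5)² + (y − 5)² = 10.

3x − y = −10 and 3x + y = −20

Let a tangent through (−5, −5) have slope m. Its distance from (−5, 5) must equal √10:
[m·(0) − (10)]² = 10(m² + 1)
m² − 9 = 0, so m = 3 or m = −3.
With m = 3: 3x − y = −10. With m = −3: 3x + y = −20.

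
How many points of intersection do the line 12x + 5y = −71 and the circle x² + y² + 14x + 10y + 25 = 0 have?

Centre (−7, −5), r² = 49. Distance² from centre to line = (−38)²/169 = 1444/169.
Since d² < r², the line cuts the circle twice.

2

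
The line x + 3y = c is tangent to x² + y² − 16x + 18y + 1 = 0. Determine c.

Tangency holds when the distance from the centre (8, −9) to the line equals the radius 12:
|1·8 + 3·(−9) − c| / √10 = 12
|c − (−19)| = 12√10.

c = −19 ± 12√10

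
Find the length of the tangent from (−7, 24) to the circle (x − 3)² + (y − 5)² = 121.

2√85

With centre O = (3, 5), |OP|² = 461 and r² = 121.
Power of the point: PT² = |PO|² − r² = 340, so PT = 2√85.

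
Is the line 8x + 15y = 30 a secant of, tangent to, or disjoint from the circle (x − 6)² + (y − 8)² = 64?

Substituting the line into the circle gives 289x² − 1260x + 1800 = 0.
Discriminant = (−1260)² − 4·289·(1800) = −493200 < 0.
No real roots: the line does not meet the circle.

disjoint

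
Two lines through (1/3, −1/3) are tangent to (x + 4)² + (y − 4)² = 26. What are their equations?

Let a tangent through (1/3, −1/3) have slope m. Its distance from (−4, 4) must equal √26:
(−13/3m − (13/3))² = 26(m² + 1)
5m² − 26m + 5 = 0, so m = 1/5 or m = 5.
With m = 1/5: x − 5y = 2. With m = 5: 5x − y = 2.

x − 5y = 2 and 5x − y = 2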